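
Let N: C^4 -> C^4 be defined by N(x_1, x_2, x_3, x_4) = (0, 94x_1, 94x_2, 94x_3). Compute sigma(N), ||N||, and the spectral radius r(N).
sigma(N) = {0}; ||N|| = 94; r(N) = 0. (N is nilpotent with N^4 = 0.)

On C^4, N is a strictly lower-triangular matrix with 94 on the subdiagonal and zeros elsewhere, so its characteristic polynomial is lambda^4 and every eigenvalue is 0: sigma(N) = {0}. For the operator norm, N e_i = 94e_{i+1} for i = 1, ..., 3 and N e_4 = 0, so the singular values of N are 94 (with multiplicity 3) and 0; hence ||N|| = 94. The spectral radius r(N) = max|lambda| = 0. Note ||N|| > r(N) — characteristic of non-normal nilpotent operators. Indeed N^4 = 0.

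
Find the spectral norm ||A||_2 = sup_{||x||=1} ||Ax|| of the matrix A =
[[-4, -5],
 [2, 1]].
||A||_2 = sqrt((46 + sqrt(1972))/2) ≈ 6.7234 (= sqrt(largest eigenvalue of A^T A))

||A||_2 = sigma_max(A) = sqrt(lambda_max(A^T A)). Form the symmetric matrix M = A^T A =
[[20, 22],
 [22, 26]].
Its characteristic polynomial (trace, determinant of M give the coefficients) is
  p(λ) = det(λ I - M) = λ^2 - 46λ + 36.
For λ^2 - 46λ + 36 the discriminant is 1972. It is nonnegative but not a perfect square, so the roots are real and irrational: λ = (46 ± sqrt(1972))/2 ≈ 45.2036, 0.7964.
So the eigenvalues of A^T A are ≈ 0.7964, 45.2036 (all ≥ 0, as they must be for A^T A). The largest is λ_max = (46 + sqrt(1972))/2 ≈ 45.2036, hence ||A||_2 = sqrt(λ_max) = sqrt((46 + sqrt(1972))/2) ≈ 6.7234.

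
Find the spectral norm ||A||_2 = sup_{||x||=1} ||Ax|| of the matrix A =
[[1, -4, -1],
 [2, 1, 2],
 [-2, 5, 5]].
||A||_2 ≈ 8.4041 (= sqrt(largest eigenvalue of A^T A))

||A||_2 = sigma_max(A) = sqrt(lambda_max(A^T A)). Form the symmetric matrix M = A^T A =
[[9, -12, -7],
 [-12, 42, 31],
 [-7, 31, 30]].
Its characteristic polynomial (trace, sum of principal 2x2 minors, determinant of M give the coefficients) is
  p(λ) = det(λ I - M) = λ^3 - 81λ^2 + 754λ - 1521.
No integer candidate from the rational root theorem (±divisors of 1521) is a root, so the roots are irrational. The cubic discriminant is Δ = 391723241 > 0, so there are three distinct real roots. p(2) = -329 and p(3) = 39 have opposite signs, so a root lies in (2, 3); Newton's method refines it to λ ≈ 2.8718. p(7) = 131 and p(8) = -161 have opposite signs, so a root lies in (7, 8); Newton's method refines it to λ ≈ 7.4987. p(70) = -2641 and p(71) = 1603 have opposite signs, so a root lies in (70, 71); Newton's method refines it to λ ≈ 70.6295. Check (Vieta): the three roots sum to 81, matching tr M = 81.
So the eigenvalues of A^T A are ≈ 2.8718, 7.4987, 70.6295 (all ≥ 0, as they must be for A^T A). The largest is λ_max ≈ 70.6295, hence ||A||_2 = sqrt(λ_max) ≈ 8.4041.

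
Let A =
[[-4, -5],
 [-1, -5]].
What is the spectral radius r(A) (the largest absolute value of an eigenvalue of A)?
r(A) = (9 + sqrt(21))/2 ≈ 6.7913

The eigenvalues of A are the roots of its characteristic polynomial. With M = A (coefficients from the trace and determinant):
  p(λ) = det(λ I - M) = λ^2 + 9λ + 15.
For λ^2 + 9λ + 15 the discriminant is 21. It is nonnegative but not a perfect square, so the roots are real and irrational: λ = (-9 ± sqrt(21))/2 ≈ -2.2087, -6.7913.
Thus the eigenvalues (to 4 decimals) are -2.2087 (modulus 2.2087); -6.7913 (modulus 6.7913). The spectral radius is the largest modulus: r(A) = (9 + sqrt(21))/2 ≈ 6.7913. (Cross-check: r(A) ≤ ||A||_2 ≈ 7.9658; equality holds whenever A is normal, though it can also hold for some non-normal A.)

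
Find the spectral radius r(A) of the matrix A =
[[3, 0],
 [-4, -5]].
r(A) = 5

The eigenvalues of A are the roots of its characteristic polynomial. With M = A (coefficients from the trace and determinant):
  p(λ) = det(λ I - M) = λ^2 + 2λ - 15.
For λ^2 + 2λ - 15 the discriminant is 64. It is a perfect square (8^2), so the roots are rational: λ = (-2 ± 8)/2 = 3, -5.
Thus the eigenvalues (to 4 decimals) are 3 (modulus 3); -5 (modulus 5). The spectral radius is the largest modulus: r(A) = 5. (Cross-check: r(A) ≤ ||A||_2 ≈ 6.7082; equality holds whenever A is normal, though it can also hold for some non-normal A.)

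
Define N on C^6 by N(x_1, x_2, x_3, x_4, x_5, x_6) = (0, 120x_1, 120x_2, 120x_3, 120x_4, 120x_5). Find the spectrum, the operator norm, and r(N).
sigma(N) = {0}; ||N|| = 120; r(N) = 0. (N is nilpotent with N^6 = 0.)

On C^6, N is a strictly lower-triangular matrix with 120 on the subdiagonal and zeros elsewhere, so its characteristic polynomial is lambda^6 and every eigenvalue is 0: sigma(N) = {0}. For the operator norm, N e_i = 120e_{i+1} for i = 1, ..., 5 and N e_6 = 0, so the singular values of N are 120 (with multiplicity 5) and 0; hence ||N|| = 120. The spectral radius r(N) = max|lambda| = 0. Note ||N|| > r(N) — characteristic of non-normal nilpotent operators. Indeed N^6 = 0.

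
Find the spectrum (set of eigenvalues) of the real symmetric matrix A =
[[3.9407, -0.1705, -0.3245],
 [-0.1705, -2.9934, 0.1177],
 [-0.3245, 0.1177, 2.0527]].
sigma(A) ≈ {-3, 2, 4}

A is real symmetric, so its spectrum consists of real eigenvalues. Expanding the characteristic polynomial of the displayed matrix gives
  det(λ I - A) = p(λ) = λ^3 + (-3)λ^2 + (-10)λ + (24).
Solving p(λ) = 0 yields eigenvalues ≈ -3, 2, 4. (A is shown rounded to 4 decimals, so these recover the underlying integer eigenvalues to within that precision.)
Verification: the trace of A = 3 equals the sum of eigenvalues 3, and det(A) ≈ -23.9999 matches the eigenvalue product -24.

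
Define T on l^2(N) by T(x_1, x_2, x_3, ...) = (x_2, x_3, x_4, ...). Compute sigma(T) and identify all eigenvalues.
sigma(T) = closed disk {z in C : |z| ≤ 1}; sigma_p(T) = open disk {z in C : |z| < 1}

T is the unit left shift on l^2(N). ||T x||^2 = sum_{k≥2} |x_k|^2 ≤ ||x||^2, with equality on {x : x_1 = 0}, so ||T|| = 1. For any lambda with |lambda| < 1, set r = lambda (|r| < 1); the vector x = (1, r, r^2, ...) is in l^2 and satisfies T x = (r, r^2, ...) = lambda x, so lambda is an eigenvalue. On the boundary |lambda| = 1 the geometric series diverges, so no l^2 eigenvector exists, but these lambda lie in the approximate point spectrum. Hence sigma(T) is the closed disk of radius 1 and sigma_p(T) is the open disk.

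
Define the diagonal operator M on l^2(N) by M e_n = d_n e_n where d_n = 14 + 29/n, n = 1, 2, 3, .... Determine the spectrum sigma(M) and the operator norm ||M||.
sigma(M) = {14 + 29/n : n ≥ 1} ∪ {14}; ||M|| = 43

A bounded diagonal operator on l^2 with diagonal entries d_n has spectrum equal to the closure of {d_n : n ≥ 1}: every d_n is an eigenvalue (with eigenvector e_n), so {d_n} ⊂ sigma(M); the spectrum is closed, so its closure is too; and for lambda not in the closure, (M - lambda I) has bounded inverse (the diagonal entries 1/(d_n - lambda) are bounded). For our sequence d_n = 14 + 29/n, n = 1, 2, 3, ...:
  - {d_n} = {14 + 29/n : n ≥ 1}; the only limit point is 14
  - closure = {14 + 29/n : n ≥ 1} ∪ {14}
For the norm: a diagonal operator has ||M|| = sup_n |d_n|. Here d_n = 14 + 29/n is positive and decreasing, so sup_n |d_n| = d_1 = 14 + 29 = 43. So ||M|| = 43.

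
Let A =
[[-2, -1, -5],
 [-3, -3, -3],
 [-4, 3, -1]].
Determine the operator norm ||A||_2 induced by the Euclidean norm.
||A||_2 ≈ 7.5354 (= sqrt(largest eigenvalue of A^T A))

||A||_2 = sigma_max(A) = sqrt(lambda_max(A^T A)). Form the symmetric matrix M = A^T A =
[[29, -1, 23],
 [-1, 19, 11],
 [23, 11, 35]].
Its characteristic polynomial (trace, sum of principal 2x2 minors, determinant of M give the coefficients) is
  p(λ) = det(λ I - M) = λ^3 - 83λ^2 + 1580λ - 5184.
No integer candidate from the rational root theorem (±divisors of 5184) is a root, so the roots are irrational. The cubic discriminant is Δ = 1075217936 > 0, so there are three distinct real roots. p(4) = -128 and p(5) = 766 have opposite signs, so a root lies in (4, 5); Newton's method refines it to λ ≈ 4.1341. p(22) = 52 and p(23) = -584 have opposite signs, so a root lies in (22, 23); Newton's method refines it to λ ≈ 22.0837. p(56) = -1376 and p(57) = 402 have opposite signs, so a root lies in (56, 57); Newton's method refines it to λ ≈ 56.7822. Check (Vieta): the three roots sum to 83, matching tr M = 83.
So the eigenvalues of A^T A are ≈ 4.1341, 22.0837, 56.7822 (all ≥ 0, as they must be for A^T A). The largest is λ_max ≈ 56.7822, hence ||A||_2 = sqrt(λ_max) ≈ 7.5354.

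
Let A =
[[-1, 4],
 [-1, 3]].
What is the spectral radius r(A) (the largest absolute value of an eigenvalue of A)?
r(A) = 1

The eigenvalues of A are the roots of its characteristic polynomial. With M = A (coefficients from the trace and determinant):
  p(λ) = det(λ I - M) = λ^2 - 2λ + 1.
For λ^2 - 2λ + 1 the discriminant is 0. It is a perfect square (0^2), so the roots are rational: λ = (2 ± 0)/2 = 1, 1.
Thus the eigenvalues (to 4 decimals) are 1 (modulus 1). The spectral radius is the largest modulus: r(A) = 1. (Cross-check: r(A) ≤ ||A||_2 ≈ 5.1926; equality holds whenever A is normal, though it can also hold for some non-normal A.)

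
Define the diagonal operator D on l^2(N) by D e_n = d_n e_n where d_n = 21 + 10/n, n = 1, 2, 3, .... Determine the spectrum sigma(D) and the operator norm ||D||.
sigma(D) = {21 + 10/n : n ≥ 1} ∪ {21}; ||D|| = 31

A bounded diagonal operator on l^2 with diagonal entries d_n has spectrum equal to the closure of {d_n : n ≥ 1}: every d_n is an eigenvalue (with eigenvector e_n), so {d_n} ⊂ sigma(D); the spectrum is closed, so its closure is too; and for lambda not in the closure, (D - lambda I) has bounded inverse (the diagonal entries 1/(d_n - lambda) are bounded). For our sequence d_n = 21 + 10/n, n = 1, 2, 3, ...:
  - {d_n} = {21 + 10/n : n ≥ 1}; the only limit point is 21
  - closure = {21 + 10/n : n ≥ 1} ∪ {21}
For the norm: a diagonal operator has ||D|| = sup_n |d_n|. Here d_n = 21 + 10/n is positive and decreasing, so sup_n |d_n| = d_1 = 21 + 10 = 31. So ||D|| = 31.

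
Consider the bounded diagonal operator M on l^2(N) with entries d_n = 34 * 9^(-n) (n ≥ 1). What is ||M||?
||M|| = 34/9 (attained at n = 1)

For M diagonal, ||M|| = sup_n |d_n|. The sequence d_n = 34 * 9^(-n) is positive and strictly decreasing (ratio 9^(-1) < 1), so the supremum is d_1 = 34/9. Hence ||M|| = 34/9.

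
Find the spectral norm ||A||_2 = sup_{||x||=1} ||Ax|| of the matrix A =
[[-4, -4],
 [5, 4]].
||A||_2 = sqrt((73 + sqrt(5265))/2) ≈ 8.5311 (= sqrt(largest eigenvalue of A^T A))

||A||_2 = sigma_max(A) = sqrt(lambda_max(A^T A)). Form the symmetric matrix M = A^T A =
[[41, 36],
 [36, 32]].
Its characteristic polynomial (trace, determinant of M give the coefficients) is
  p(λ) = det(λ I - M) = λ^2 - 73λ + 16.
For λ^2 - 73λ + 16 the discriminant is 5265. It is nonnegative but not a perfect square, so the roots are real and irrational: λ = (73 ± sqrt(5265))/2 ≈ 72.7802, 0.2198.
So the eigenvalues of A^T A are ≈ 0.2198, 72.7802 (all ≥ 0, as they must be for A^T A). The largest is λ_max = (73 + sqrt(5265))/2 ≈ 72.7802, hence ||A||_2 = sqrt(λ_max) = sqrt((73 + sqrt(5265))/2) ≈ 8.5311.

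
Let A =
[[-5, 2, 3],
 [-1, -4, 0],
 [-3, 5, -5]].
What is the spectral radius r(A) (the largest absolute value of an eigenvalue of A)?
r(A) ≈ 5.5098

The eigenvalues of A are the roots of its characteristic polynomial. With M = A (coefficients from the trace, the sum of principal 2x2 minors, and det A):
  p(λ) = det(λ I - M) = λ^3 + 14λ^2 + 76λ + 161.
No integer candidate from the rational root theorem (±divisors of 161) is a root, so the roots are irrational. The cubic discriminant is Δ = -7339 < 0, so there is one real root and a complex-conjugate pair. p(-6) = -7 and p(-5) = 6 have opposite signs, so a root lies in (-6, -5); Newton's method refines it to λ ≈ -5.5098. Dividing out (λ - (-5.5098)) leaves approximately λ^2 + 8.4902λ + 29.2207. For λ^2 + 8.4902λ + 29.2207 the discriminant is -44.7992. It is negative, so the remaining roots are the complex-conjugate pair λ ≈ -4.2451 ± 3.3466i. Their product equals the constant term, so |λ|^2 ≈ 29.2207 and |λ| ≈ 5.4056.
Thus the eigenvalues (to 4 decimals) are -5.5098 (modulus 5.5098); -4.2451 ± 3.3466i (modulus 5.4056). The spectral radius is the largest modulus: r(A) ≈ 5.5098. (Cross-check: r(A) ≤ ||A||_2 ≈ 8.281; equality holds whenever A is normal, though it can also hold for some non-normal A.)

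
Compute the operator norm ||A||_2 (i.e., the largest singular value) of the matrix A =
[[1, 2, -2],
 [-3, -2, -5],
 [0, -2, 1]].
||A||_2 ≈ 6.1957 (= sqrt(largest eigenvalue of A^T A))

||A||_2 = sigma_max(A) = sqrt(lambda_max(A^T A)). Form the symmetric matrix M = A^T A =
[[10, 8, 13],
 [8, 12, 4],
 [13, 4, 30]].
Its characteristic polynomial (trace, sum of principal 2x2 minors, determinant of M give the coefficients) is
  p(λ) = det(λ I - M) = λ^3 - 52λ^2 + 531λ - 324.
No integer candidate from the rational root theorem (±divisors of 324) is a root, so the roots are irrational. The cubic discriminant is Δ = 139508244 > 0, so there are three distinct real roots. p(0) = -324 and p(1) = 156 have opposite signs, so a root lies in (0, 1); Newton's method refines it to λ ≈ 0.6512. p(12) = 288 and p(13) = -12 have opposite signs, so a root lies in (12, 13); Newton's method refines it to λ ≈ 12.9617. p(38) = -362 and p(39) = 612 have opposite signs, so a root lies in (38, 39); Newton's method refines it to λ ≈ 38.3871. Check (Vieta): the three roots sum to 52, matching tr M = 52.
So the eigenvalues of A^T A are ≈ 0.6512, 12.9617, 38.3871 (all ≥ 0, as they must be for A^T A). The largest is λ_max ≈ 38.3871, hence ||A||_2 = sqrt(λ_max) ≈ 6.1957.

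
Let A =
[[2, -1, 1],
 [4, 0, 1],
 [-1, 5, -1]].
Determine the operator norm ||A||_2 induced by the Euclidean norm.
||A||_2 ≈ 5.794 (= sqrt(largest eigenvalue of A^T A))

||A||_2 = sigma_max(A) = sqrt(lambda_max(A^T A)). Form the symmetric matrix M = A^T A =
[[21, -7, 7],
 [-7, 26, -6],
 [7, -6, 3]].
Its characteristic polynomial (trace, sum of principal 2x2 minors, determinant of M give the coefficients) is
  p(λ) = det(λ I - M) = λ^3 - 50λ^2 + 553λ - 49.
No integer candidate from the rational root theorem (±divisors of 49) is a root, so the roots are irrational. The cubic discriminant is Δ = 87895465 > 0, so there are three distinct real roots. p(0) = -49 and p(1) = 455 have opposite signs, so a root lies in (0, 1); Newton's method refines it to λ ≈ 0.0893. p(16) = 95 and p(17) = -185 have opposite signs, so a root lies in (16, 17); Newton's method refines it to λ ≈ 16.3398. p(33) = -313 and p(34) = 257 have opposite signs, so a root lies in (33, 34); Newton's method refines it to λ ≈ 33.5709. Check (Vieta): the three roots sum to 50, matching tr M = 50.
So the eigenvalues of A^T A are ≈ 0.0893, 16.3398, 33.5709 (all ≥ 0, as they must be for A^T A). The largest is λ_max ≈ 33.5709, hence ||A||_2 = sqrt(λ_max) ≈ 5.794.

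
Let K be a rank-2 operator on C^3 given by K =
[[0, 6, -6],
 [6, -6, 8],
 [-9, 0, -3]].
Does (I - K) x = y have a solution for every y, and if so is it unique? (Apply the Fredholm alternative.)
(I - K) is invertible (det(I - K) = -62 ≠ 0), so for every y in C^3 the equation (I - K) x = y has a unique solution.

K has rank 2 and factors as K = U V^T = u1 v1^T + u2 v2^T with u1 = (3, -3, 0), v1 = (-3, 2, -3), u2 = (3, -1, -3), v2 = (3, 0, 1) (multiplying out reproduces the displayed K). The nonzero eigenvalues of U V^T coincide with those of the 2 x 2 matrix G = V^T U = [[v1·u1, v1·u2], [v2·u1, v2·u2]] = [[-15, -2], [9, 6]], and by the Sylvester determinant identity det(I_3 - U V^T) = det(I_2 - V^T U) = det([[16, 2], [-9, -5]]) = (16)(-5) - (2)(-9) = -62. (Direct check: I - K =
[[1, -6, 6],
 [-6, 7, -8],
 [9, 0, 4]]
has determinant -62.) The finite-dimensional Fredholm alternative says: either (I - K) is invertible, or ker(I - K) ≠ {0} and then range(I - K) = ker((I - K)^*)^⊥, with dim ker(I - K) = dim ker((I - K)^*). Since det(I - K) ≠ 0, 1 is not an eigenvalue of K and ker(I - K) = {0}, so we are in the first case: for every y there is a unique x = (I - K)^(-1) y. (Explicitly, by the Woodbury identity, (I - U V^T)^(-1) = I + U (I_2 - G)^(-1) V^T.)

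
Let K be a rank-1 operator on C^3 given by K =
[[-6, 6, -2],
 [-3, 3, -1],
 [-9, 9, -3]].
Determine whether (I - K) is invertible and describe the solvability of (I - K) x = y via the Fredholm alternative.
(I - K) is invertible (det(I - K) = 7 ≠ 0), so for every y in C^3 the equation (I - K) x = y has a unique solution.

K has rank 1, so it is an outer product K = u v^T: every row of K is a multiple of one row vector. Reading off the entries, u = (2, 1, 3) and v = (-3, 3, -1) (row i of K equals u_i·v^T). A rank-one matrix u v^T satisfies K u = u (v·u) and kills the (2)-dimensional subspace v^⊥, so its characteristic polynomial is lambda^2 (lambda - v·u) with v·u = tr K = -6. Hence the eigenvalues of I - K are 1 (multiplicity 2) and 1 - (-6) = 7, so det(I - K) = 7. (Direct check: I - K =
[[7, -6, 2],
 [3, -2, 1],
 [9, -9, 4]]
has determinant 7.) The finite-dimensional Fredholm alternative says: either (I - K) is invertible, or ker(I - K) ≠ {0} and then range(I - K) = ker((I - K)^*)^⊥, with dim ker(I - K) = dim ker((I - K)^*). Since det(I - K) ≠ 0, 1 is not an eigenvalue of K and ker(I - K) = {0}, so we are in the first case: for every y there is a unique x = (I - K)^(-1) y. Explicitly, by the Sherman–Morrison formula, (I - u v^T)^(-1) = I + u v^T/(1 - v·u), i.e. (I - K)^(-1) = I + K/(7).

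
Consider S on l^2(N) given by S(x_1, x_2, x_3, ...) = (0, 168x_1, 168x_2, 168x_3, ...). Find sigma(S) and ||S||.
sigma(S) = closed disk {z in C : |z| ≤ 168}; ||S|| = 168

Note S = 168·U where U is the unit right shift (U x)_k = x_{k-1} (with x_0 := 0); so ||S|| = 168||U|| and sigma(S) = 168·sigma(U). ||S x||^2 = sum_{k≥1} |168x_k|^2 = 28224||x||^2, so ||S|| = 168 and sigma(S) ⊂ {|z| ≤ 168}. For any |lambda| < 168, the equation (S - lambda I) x = 0 forces x_1 = 0, then 168x_k = lambda x_{k+1} ⇒ x = 0, so S has no eigenvalues. But (S - lambda I) is not surjective for |lambda| < 168: solving (S - lambda I) x = e_1 would require x_n proportional to (lambda/168)^(-n), which is not in l^2. So every |lambda| < 168 lies in the residual spectrum. The boundary |lambda| = 168 is in the approximate point spectrum (the spectrum is closed). Hence sigma(S) is the closed disk of radius 168.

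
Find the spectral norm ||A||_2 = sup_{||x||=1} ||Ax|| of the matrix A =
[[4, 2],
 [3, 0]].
||A||_2 = sqrt((29 + sqrt(697))/2) ≈ 5.2631 (= sqrt(largest eigenvalue of A^T A))

||A||_2 = sigma_max(A) = sqrt(lambda_max(A^T A)). Form the symmetric matrix M = A^T A =
[[25, 8],
 [8, 4]].
Its characteristic polynomial (trace, determinant of M give the coefficients) is
  p(λ) = det(λ I - M) = λ^2 - 29λ + 36.
For λ^2 - 29λ + 36 the discriminant is 697. It is nonnegative but not a perfect square, so the roots are real and irrational: λ = (29 ± sqrt(697))/2 ≈ 27.7004, 1.2996.
So the eigenvalues of A^T A are ≈ 1.2996, 27.7004 (all ≥ 0, as they must be for A^T A). The largest is λ_max = (29 + sqrt(697))/2 ≈ 27.7004, hence ||A||_2 = sqrt(λ_max) = sqrt((29 + sqrt(697))/2) ≈ 5.2631.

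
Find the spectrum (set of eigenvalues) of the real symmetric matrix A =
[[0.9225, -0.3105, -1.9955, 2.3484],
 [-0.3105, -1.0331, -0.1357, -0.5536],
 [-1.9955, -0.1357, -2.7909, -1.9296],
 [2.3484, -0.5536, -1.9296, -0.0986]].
sigma(A) ≈ {-4, -2, -1, 4}

A is real symmetric, so its spectrum consists of real eigenvalues. Expanding the characteristic polynomial of the displayed matrix gives
  det(λ I - A) = p(λ) = λ^4 + (3)λ^3 + (-14)λ^2 + (-48.0013)λ + (-32.0011).
Solving p(λ) = 0 yields eigenvalues ≈ -4, -2, -1, 4. (A is shown rounded to 4 decimals, so these recover the underlying integer eigenvalues to within that precision.)
Verification: the trace of A = -3 equals the sum of eigenvalues -3, and det(A) ≈ -32.0011 matches the eigenvalue product -32.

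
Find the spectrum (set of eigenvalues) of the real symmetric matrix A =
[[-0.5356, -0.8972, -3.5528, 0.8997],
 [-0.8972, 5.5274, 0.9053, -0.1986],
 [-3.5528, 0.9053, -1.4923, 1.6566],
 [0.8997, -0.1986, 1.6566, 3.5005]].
sigma(A) ≈ {-5, 2, 4, 6}

A is real symmetric, so its spectrum consists of real eigenvalues. Expanding the characteristic polynomial of the displayed matrix gives
  det(λ I - A) = p(λ) = λ^4 + (-7)λ^3 + (-16)λ^2 + (172.001)λ + (-240.0049).
Solving p(λ) = 0 yields eigenvalues ≈ -5, 2, 4, 6. (A is shown rounded to 4 decimals, so these recover the underlying integer eigenvalues to within that precision.)
Verification: the trace of A = 7 equals the sum of eigenvalues 7, and det(A) ≈ -240.0049 matches the eigenvalue product -240.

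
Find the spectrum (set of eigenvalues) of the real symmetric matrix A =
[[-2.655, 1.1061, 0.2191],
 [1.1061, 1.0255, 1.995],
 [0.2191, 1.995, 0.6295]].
sigma(A) ≈ {-3, -1, 3}

A is real symmetric, so its spectrum consists of real eigenvalues. Expanding the characteristic polynomial of the displayed matrix gives
  det(λ I - A) = p(λ) = λ^3 + (1)λ^2 + (-9)λ + (-9).
Solving p(λ) = 0 yields eigenvalues ≈ -3, -1, 3. (A is shown rounded to 4 decimals, so these recover the underlying integer eigenvalues to within that precision.)
Verification: the trace of A = -1 equals the sum of eigenvalues -1, and det(A) ≈ 9.0006 matches the eigenvalue product 9.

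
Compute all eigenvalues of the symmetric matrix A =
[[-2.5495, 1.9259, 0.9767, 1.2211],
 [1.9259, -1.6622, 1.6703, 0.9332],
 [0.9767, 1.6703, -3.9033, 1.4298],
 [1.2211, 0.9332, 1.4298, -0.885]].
sigma(A) ≈ {-5, -4, -2, 2}

A is real symmetric, so its spectrum consists of real eigenvalues. Expanding the characteristic polynomial of the displayed matrix gives
  det(λ I - A) = p(λ) = λ^4 + (9)λ^3 + (16)λ^2 + (-36)λ + (-80).
Solving p(λ) = 0 yields eigenvalues ≈ -5, -4, -2, 2. (A is shown rounded to 4 decimals, so these recover the underlying integer eigenvalues to within that precision.)
Verification: the trace of A = -9 equals the sum of eigenvalues -9, and det(A) ≈ -79.9995 matches the eigenvalue product -80.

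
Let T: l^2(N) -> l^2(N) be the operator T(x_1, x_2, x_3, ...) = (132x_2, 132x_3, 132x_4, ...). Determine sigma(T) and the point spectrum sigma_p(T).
sigma(T) = closed disk {z in C : |z| ≤ 132}; sigma_p(T) = open disk {z in C : |z| < 132}

Note T = 132·V where V is the unit left shift (V x)_k = x_{k+1}; so sigma(T) = 132·sigma(V) and ||T|| = 132||V||. ||T x||^2 = 17424sum_{k≥2} |x_k|^2 ≤ 17424||x||^2, with equality on {x : x_1 = 0}, so ||T|| = 132. For any lambda with |lambda| < 132, set r = lambda/132 (|r| < 1); the vector x = (1, r, r^2, ...) is in l^2 and satisfies T x = 132(r, r^2, ...) = lambda x, so lambda is an eigenvalue. On the boundary |lambda| = 132 the geometric series diverges, so no l^2 eigenvector exists, but these lambda lie in the approximate point spectrum. Hence sigma(T) is the closed disk of radius 132 and sigma_p(T) is the open disk.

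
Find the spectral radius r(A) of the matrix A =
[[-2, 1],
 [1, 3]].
r(A) = (1 + sqrt(29))/2 ≈ 3.1926

The eigenvalues of A are the roots of its characteristic polynomial. With M = A (coefficients from the trace and determinant):
  p(λ) = det(λ I - M) = λ^2 - λ - 7.
For λ^2 - λ - 7 the discriminant is 29. It is nonnegative but not a perfect square, so the roots are real and irrational: λ = (1 ± sqrt(29))/2 ≈ 3.1926, -2.1926.
Thus the eigenvalues (to 4 decimals) are 3.1926 (modulus 3.1926); -2.1926 (modulus 2.1926). The spectral radius is the largest modulus: r(A) = (1 + sqrt(29))/2 ≈ 3.1926. (Cross-check: r(A) ≤ ||A||_2 ≈ 3.1926; equality holds whenever A is normal, though it can also hold for some non-normal A.)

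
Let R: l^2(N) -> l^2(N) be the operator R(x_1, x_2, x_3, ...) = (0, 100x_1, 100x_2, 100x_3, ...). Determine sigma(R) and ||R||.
sigma(R) = closed disk {z in C : |z| ≤ 100}; ||R|| = 100

Note R = 100·U where U is the unit right shift (U x)_k = x_{k-1} (with x_0 := 0); so ||R|| = 100||U|| and sigma(R) = 100·sigma(U). ||R x||^2 = sum_{k≥1} |100x_k|^2 = 10000||x||^2, so ||R|| = 100 and sigma(R) ⊂ {|z| ≤ 100}. For any |lambda| < 100, the equation (R - lambda I) x = 0 forces x_1 = 0, then 100x_k = lambda x_{k+1} ⇒ x = 0, so R has no eigenvalues. But (R - lambda I) is not surjective for |lambda| < 100: solving (R - lambda I) x = e_1 would require x_n proportional to (lambda/100)^(-n), which is not in l^2. So every |lambda| < 100 lies in the residual spectrum. The boundary |lambda| = 100 is in the approximate point spectrum (the spectrum is closed). Hence sigma(R) is the closed disk of radius 100.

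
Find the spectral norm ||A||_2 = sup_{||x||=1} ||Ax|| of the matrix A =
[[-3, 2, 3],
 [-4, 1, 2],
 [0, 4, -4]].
||A||_2 ≈ 6.6439 (= sqrt(largest eigenvalue of A^T A))

||A||_2 = sigma_max(A) = sqrt(lambda_max(A^T A)). Form the symmetric matrix M = A^T A =
[[25, -10, -17],
 [-10, 21, -8],
 [-17, -8, 29]].
Its characteristic polynomial (trace, sum of principal 2x2 minors, determinant of M give the coefficients) is
  p(λ) = det(λ I - M) = λ^3 - 75λ^2 + 1406λ - 1936.
No integer candidate from the rational root theorem (±divisors of 1936) is a root, so the roots are irrational. The cubic discriminant is Δ = 308499844 > 0, so there are three distinct real roots. p(1) = -604 and p(2) = 584 have opposite signs, so a root lies in (1, 2); Newton's method refines it to λ ≈ 1.4936. p(29) = 152 and p(30) = -256 have opposite signs, so a root lies in (29, 30); Newton's method refines it to λ ≈ 29.365. p(44) = -88 and p(45) = 584 have opposite signs, so a root lies in (44, 45); Newton's method refines it to λ ≈ 44.1415. Check (Vieta): the three roots sum to 75, matching tr M = 75.
So the eigenvalues of A^T A are ≈ 1.4936, 29.365, 44.1415 (all ≥ 0, as they must be for A^T A). The largest is λ_max ≈ 44.1415, hence ||A||_2 = sqrt(λ_max) ≈ 6.6439.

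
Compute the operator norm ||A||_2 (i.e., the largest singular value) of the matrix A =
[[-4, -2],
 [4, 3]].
||A||_2 = sqrt((45 + sqrt(1961))/2) ≈ 6.6814 (= sqrt(largest eigenvalue of A^T A))

||A||_2 = sigma_max(A) = sqrt(lambda_max(A^T A)). Form the symmetric matrix M = A^T A =
[[32, 20],
 [20, 13]].
Its characteristic polynomial (trace, determinant of M give the coefficients) is
  p(λ) = det(λ I - M) = λ^2 - 45λ + 16.
For λ^2 - 45λ + 16 the discriminant is 1961. It is nonnegative but not a perfect square, so the roots are real and irrational: λ = (45 ± sqrt(1961))/2 ≈ 44.6416, 0.3584.
So the eigenvalues of A^T A are ≈ 0.3584, 44.6416 (all ≥ 0, as they must be for A^T A). The largest is λ_max = (45 + sqrt(1961))/2 ≈ 44.6416, hence ||A||_2 = sqrt(λ_max) = sqrt((45 + sqrt(1961))/2) ≈ 6.6814.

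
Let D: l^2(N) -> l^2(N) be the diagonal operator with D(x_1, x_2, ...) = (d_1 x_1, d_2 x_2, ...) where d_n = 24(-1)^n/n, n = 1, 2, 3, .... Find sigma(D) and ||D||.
sigma(D) = {24(-1)^n/n : n ≥ 1} ∪ {0}; ||D|| = 24

A bounded diagonal operator on l^2 with diagonal entries d_n has spectrum equal to the closure of {d_n : n ≥ 1}: every d_n is an eigenvalue (with eigenvector e_n), so {d_n} ⊂ sigma(D); the spectrum is closed, so its closure is too; and for lambda not in the closure, (D - lambda I) has bounded inverse (the diagonal entries 1/(d_n - lambda) are bounded). For our sequence d_n = 24(-1)^n/n, n = 1, 2, 3, ...:
  - {d_n} = {24(-1)^n/n : n ≥ 1}; the only limit point is 0
  - closure = {24(-1)^n/n : n ≥ 1} ∪ {0}
For the norm: a diagonal operator has ||D|| = sup_n |d_n|. Here |d_n| = 24/n is decreasing, so sup_n |d_n| = |d_1| = 24. So ||D|| = 24.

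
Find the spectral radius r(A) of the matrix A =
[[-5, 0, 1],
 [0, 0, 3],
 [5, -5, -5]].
r(A) ≈ 6.3475

The eigenvalues of A are the roots of its characteristic polynomial. With M = A (coefficients from the trace, the sum of principal 2x2 minors, and det A):
  p(λ) = det(λ I - M) = λ^3 + 10λ^2 + 35λ + 75.
No integer candidate from the rational root theorem (±divisors of 75) is a root, so the roots are irrational. The cubic discriminant is Δ = -28375 < 0, so there is one real root and a complex-conjugate pair. p(-7) = -23 and p(-6) = 9 have opposite signs, so a root lies in (-7, -6); Newton's method refines it to λ ≈ -6.3475. Dividing out (λ - (-6.3475)) leaves approximately λ^2 + 3.6525λ + 11.8157. For λ^2 + 3.6525λ + 11.8157 the discriminant is -33.9219. It is negative, so the remaining roots are the complex-conjugate pair λ ≈ -1.8263 ± 2.9121i. Their product equals the constant term, so |λ|^2 ≈ 11.8157 and |λ| ≈ 3.4374.
Thus the eigenvalues (to 4 decimals) are -6.3475 (modulus 6.3475); -1.8263 ± 2.9121i (modulus 3.4374). The spectral radius is the largest modulus: r(A) ≈ 6.3475. (Cross-check: r(A) ≤ ||A||_2 ≈ 9.5862; equality holds whenever A is normal, though it can also hold for some non-normal A.)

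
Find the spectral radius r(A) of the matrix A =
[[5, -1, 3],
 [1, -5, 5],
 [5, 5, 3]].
r(A) = (1 + sqrt(265))/2 ≈ 8.6394

The eigenvalues of A are the roots of its characteristic polynomial. With M = A (coefficients from the trace, the sum of principal 2x2 minors, and det A):
  p(λ) = det(λ I - M) = λ^3 - 3λ^2 - 64λ + 132.
By the rational root theorem any rational root is an integer divisor of 132. Testing λ = 2: p(2) = 8 - 12 - 128 + 132 = 0, so λ = 2 is a root. Dividing out (λ - 2) leaves p(λ) = (λ - 2)(λ^2 - λ - 66). For λ^2 - λ - 66 the discriminant is 265. It is nonnegative but not a perfect square, so the roots are real and irrational: λ = (1 ± sqrt(265))/2 ≈ 8.6394, -7.6394.
Thus the eigenvalues (to 4 decimals) are 8.6394 (modulus 8.6394); -7.6394 (modulus 7.6394); 2 (modulus 2). The spectral radius is the largest modulus: r(A) = (1 + sqrt(265))/2 ≈ 8.6394. (Cross-check: r(A) ≤ ||A||_2 ≈ 9.0816; equality holds whenever A is normal, though it can also hold for some non-normal A.)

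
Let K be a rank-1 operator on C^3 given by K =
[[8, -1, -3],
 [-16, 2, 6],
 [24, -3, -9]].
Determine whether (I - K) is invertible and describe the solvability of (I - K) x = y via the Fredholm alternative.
(I - K) is singular (det(I - K) = 0, i.e. 1 ∈ sigma(K)). (I - K) x = y is solvable iff y ⊥ ker((I - K)^*) = span{(8, -1, -3)}, i.e. iff 8y_1 - y_2 - 3y_3 = 0. When solvable, the solutions are x = y + c·(1, -2, 3), c arbitrary (ker(I - K) = span{(1, -2, 3)}, dimension 1).

K has rank 1, so it is an outer product K = u v^T: every row of K is a multiple of one row vector. Reading off the entries, u = (1, -2, 3) and v = (8, -1, -3) (row i of K equals u_i·v^T). A rank-one matrix u v^T satisfies K u = u (v·u) and kills the (2)-dimensional subspace v^⊥, so its characteristic polynomial is lambda^2 (lambda - v·u) with v·u = tr K = 1. Hence the eigenvalues of I - K are 1 (multiplicity 2) and 1 - (1) = 0, so det(I - K) = 0. (Direct check: I - K =
[[-7, 1, 3],
 [16, -1, -6],
 [-24, 3, 10]]
has determinant 0.) So 1 is an eigenvalue of K and (I - K) is not invertible. The finite-dimensional Fredholm alternative says: either (I - K) is invertible, or ker(I - K) ≠ {0} and then range(I - K) = ker((I - K)^*)^⊥, with dim ker(I - K) = dim ker((I - K)^*). We are in the second case, so we need both kernels. Kernel of I - K: (I - K) u = u - u (v·u) = u - u = 0, so ker(I - K) = span{u} = span{(1, -2, 3)} (it is exactly 1-dimensional because rank(I - K) = 2). Kernel of the adjoint: K is real, so (I - K)^* = I - K^T = I - v u^T, and (I - v u^T) v = v - v (u·v) = 0; hence ker((I - K)^*) = span{v} = span{(8, -1, -3)}. Therefore (I - K) x = y is solvable iff <y, v> = 0, i.e. iff 8y_1 - y_2 - 3y_3 = 0. When this holds, K y = u (v·y) = 0, so (I - K) y = y and x = y is a particular solution; the full solution set is the line x = y + c·u = y + c·(1, -2, 3), c ∈ C.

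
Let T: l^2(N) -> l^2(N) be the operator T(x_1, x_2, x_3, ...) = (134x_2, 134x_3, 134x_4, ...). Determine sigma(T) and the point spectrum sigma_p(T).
sigma(T) = closed disk {z in C : |z| ≤ 134}; sigma_p(T) = open disk {z in C : |z| < 134}

Note T = 134·V where V is the unit left shift (V x)_k = x_{k+1}; so sigma(T) = 134·sigma(V) and ||T|| = 134||V||. ||T x||^2 = 17956sum_{k≥2} |x_k|^2 ≤ 17956||x||^2, with equality on {x : x_1 = 0}, so ||T|| = 134. For any lambda with |lambda| < 134, set r = lambda/134 (|r| < 1); the vector x = (1, r, r^2, ...) is in l^2 and satisfies T x = 134(r, r^2, ...) = lambda x, so lambda is an eigenvalue. On the boundary |lambda| = 134 the geometric series diverges, so no l^2 eigenvector exists, but these lambda lie in the approximate point spectrum. Hence sigma(T) is the closed disk of radius 134 and sigma_p(T) is the open disk.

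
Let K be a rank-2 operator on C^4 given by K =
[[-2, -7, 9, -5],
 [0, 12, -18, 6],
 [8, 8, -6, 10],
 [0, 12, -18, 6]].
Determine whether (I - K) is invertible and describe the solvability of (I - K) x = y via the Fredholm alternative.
(I - K) is invertible (det(I - K) = 111 ≠ 0), so for every y in C^4 the equation (I - K) x = y has a unique solution.

K has rank 2 and factors as K = U V^T = u1 v1^T + u2 v2^T with u1 = (-2, 3, 3, 3), v1 = (2, 3, -3, 3), u2 = (1, -3, 1, -3), v2 = (2, -1, 3, 1) (multiplying out reproduces the displayed K). The nonzero eigenvalues of U V^T coincide with those of the 2 x 2 matrix G = V^T U = [[v1·u1, v1·u2], [v2·u1, v2·u2]] = [[5, -19], [5, 5]], and by the Sylvester determinant identity det(I_4 - U V^T) = det(I_2 - V^T U) = det([[-4, 19], [-5, -4]]) = (-4)(-4) - (19)(-5) = 111. (Direct check: I - K =
[[3, 7, -9, 5],
 [0, -11, 18, -6],
 [-8, -8, 7, -10],
 [0, -12, 18, -5]]
has determinant 111.) The finite-dimensional Fredholm alternative says: either (I - K) is invertible, or ker(I - K) ≠ {0} and then range(I - K) = ker((I - K)^*)^⊥, with dim ker(I - K) = dim ker((I - K)^*). Since det(I - K) ≠ 0, 1 is not an eigenvalue of K and ker(I - K) = {0}, so we are in the first case: for every y there is a unique x = (I - K)^(-1) y. (Explicitly, by the Woodbury identity, (I - U V^T)^(-1) = I + U (I_2 - G)^(-1) V^T.)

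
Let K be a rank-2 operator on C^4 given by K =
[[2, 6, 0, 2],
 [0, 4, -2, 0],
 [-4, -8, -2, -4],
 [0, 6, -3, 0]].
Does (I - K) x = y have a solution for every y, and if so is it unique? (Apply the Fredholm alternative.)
(I - K) is invertible (det(I - K) = -35 ≠ 0), so for every y in C^4 the equation (I - K) x = y has a unique solution.

K has rank 2 and factors as K = U V^T = u1 v1^T + u2 v2^T with u1 = (-1, 0, 2, 0), v1 = (-2, -2, -2, -2), u2 = (2, 2, -2, 3), v2 = (0, 2, -1, 0) (multiplying out reproduces the displayed K). The nonzero eigenvalues of U V^T coincide with those of the 2 x 2 matrix G = V^T U = [[v1·u1, v1·u2], [v2·u1, v2·u2]] = [[-2, -10], [-2, 6]], and by the Sylvester determinant identity det(I_4 - U V^T) = det(I_2 - V^T U) = det([[3, 10], [2, -5]]) = (3)(-5) - (10)(2) = -35. (Direct check: I - K =
[[-1, -6, 0, -2],
 [0, -3, 2, 0],
 [4, 8, 3, 4],
 [0, -6, 3, 1]]
has determinant -35.) The finite-dimensional Fredholm alternative says: either (I - K) is invertible, or ker(I - K) ≠ {0} and then range(I - K) = ker((I - K)^*)^⊥, with dim ker(I - K) = dim ker((I - K)^*). Since det(I - K) ≠ 0, 1 is not an eigenvalue of K and ker(I - K) = {0}, so we are in the first case: for every y there is a unique x = (I - K)^(-1) y. (Explicitly, by the Woodbury identity, (I - U V^T)^(-1) = I + U (I_2 - G)^(-1) V^T.)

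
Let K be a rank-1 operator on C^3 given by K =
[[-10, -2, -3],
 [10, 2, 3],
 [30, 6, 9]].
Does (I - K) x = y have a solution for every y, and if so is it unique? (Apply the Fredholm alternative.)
(I - K) is singular (det(I - K) = 0, i.e. 1 ∈ sigma(K)). (I - K) x = y is solvable iff y ⊥ ker((I - K)^*) = span{(-10, -2, -3)}, i.e. iff -10y_1 - 2y_2 - 3y_3 = 0. When solvable, the solutions are x = y + c·(1, -1, -3), c arbitrary (ker(I - K) = span{(1, -1, -3)}, dimension 1).

K has rank 1, so it is an outer product K = u v^T: every row of K is a multiple of one row vector. Reading off the entries, u = (1, -1, -3) and v = (-10, -2, -3) (row i of K equals u_i·v^T). A rank-one matrix u v^T satisfies K u = u (v·u) and kills the (2)-dimensional subspace v^⊥, so its characteristic polynomial is lambda^2 (lambda - v·u) with v·u = tr K = 1. Hence the eigenvalues of I - K are 1 (multiplicity 2) and 1 - (1) = 0, so det(I - K) = 0. (Direct check: I - K =
[[11, 2, 3],
 [-10, -1, -3],
 [-30, -6, -8]]
has determinant 0.) So 1 is an eigenvalue of K and (I - K) is not invertible. The finite-dimensional Fredholm alternative says: either (I - K) is invertible, or ker(I - K) ≠ {0} and then range(I - K) = ker((I - K)^*)^⊥, with dim ker(I - K) = dim ker((I - K)^*). We are in the second case, so we need both kernels. Kernel of I - K: (I - K) u = u - u (v·u) = u - u = 0, so ker(I - K) = span{u} = span{(1, -1, -3)} (it is exactly 1-dimensional because rank(I - K) = 2). Kernel of the adjoint: K is real, so (I - K)^* = I - K^T = I - v u^T, and (I - v u^T) v = v - v (u·v) = 0; hence ker((I - K)^*) = span{v} = span{(-10, -2, -3)}. Therefore (I - K) x = y is solvable iff <y, v> = 0, i.e. iff -10y_1 - 2y_2 - 3y_3 = 0. When this holds, K y = u (v·y) = 0, so (I - K) y = y and x = y is a particular solution; the full solution set is the line x = y + c·u = y + c·(1, -1, -3), c ∈ C.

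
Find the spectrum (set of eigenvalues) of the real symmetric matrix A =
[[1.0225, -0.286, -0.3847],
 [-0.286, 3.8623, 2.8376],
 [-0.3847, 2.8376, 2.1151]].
sigma(A) ≈ {0, 1, 6}

A is real symmetric, so its spectrum consists of real eigenvalues. Expanding the characteristic polynomial of the displayed matrix gives
  det(λ I - A) = p(λ) = λ^3 + (-7)λ^2 + (6)λ + (0).
Solving p(λ) = 0 yields eigenvalues ≈ 0, 1, 6. (A is shown rounded to 4 decimals, so these recover the underlying integer eigenvalues to within that precision.)
Verification: the trace of A = 7 equals the sum of eigenvalues 7, and det(A) ≈ -0.0004 matches the eigenvalue product 0.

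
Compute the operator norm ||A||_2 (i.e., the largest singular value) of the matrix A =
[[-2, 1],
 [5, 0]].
||A||_2 = sqrt((30 + sqrt(800))/2) ≈ 5.3983 (= sqrt(largest eigenvalue of A^T A))

||A||_2 = sigma_max(A) = sqrt(lambda_max(A^T A)). Form the symmetric matrix M = A^T A =
[[29, -2],
 [-2, 1]].
Its characteristic polynomial (trace, determinant of M give the coefficients) is
  p(λ) = det(λ I - M) = λ^2 - 30λ + 25.
For λ^2 - 30λ + 25 the discriminant is 800. It is nonnegative but not a perfect square, so the roots are real and irrational: λ = (30 ± sqrt(800))/2 ≈ 29.1421, 0.8579.
So the eigenvalues of A^T A are ≈ 0.8579, 29.1421 (all ≥ 0, as they must be for A^T A). The largest is λ_max = (30 + sqrt(800))/2 ≈ 29.1421, hence ||A||_2 = sqrt(λ_max) = sqrt((30 + sqrt(800))/2) ≈ 5.3983.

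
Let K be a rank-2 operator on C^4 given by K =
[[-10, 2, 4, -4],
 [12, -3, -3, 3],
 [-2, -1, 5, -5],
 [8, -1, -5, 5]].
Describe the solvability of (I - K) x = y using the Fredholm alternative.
(I - K) is invertible (det(I - K) = -80 ≠ 0), so for every y in C^4 the equation (I - K) x = y has a unique solution.

K has rank 2 and factors as K = U V^T = u1 v1^T + u2 v2^T with u1 = (2, -3, -1, -1), v1 = (-2, 1, -1, 1), u2 = (-3, 3, -2, 3), v2 = (2, 0, -2, 2) (multiplying out reproduces the displayed K). The nonzero eigenvalues of U V^T coincide with those of the 2 x 2 matrix G = V^T U = [[v1·u1, v1·u2], [v2·u1, v2·u2]] = [[-7, 14], [4, 4]], and by the Sylvester determinant identity det(I_4 - U V^T) = det(I_2 - V^T U) = det([[8, -14], [-4, -3]]) = (8)(-3) - (-14)(-4) = -80. (Direct check: I - K =
[[11, -2, -4, 4],
 [-12, 4, 3, -3],
 [2, 1, -4, 5],
 [-8, 1, 5, -4]]
has determinant -80.) The finite-dimensional Fredholm alternative says: either (I - K) is invertible, or ker(I - K) ≠ {0} and then range(I - K) = ker((I - K)^*)^⊥, with dim ker(I - K) = dim ker((I - K)^*). Since det(I - K) ≠ 0, 1 is not an eigenvalue of K and ker(I - K) = {0}, so we are in the first case: for every y there is a unique x = (I - K)^(-1) y. (Explicitly, by the Woodbury identity, (I - U V^T)^(-1) = I + U (I_2 - G)^(-1) V^T.)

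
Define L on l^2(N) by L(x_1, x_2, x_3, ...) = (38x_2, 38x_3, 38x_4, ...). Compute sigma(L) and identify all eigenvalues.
sigma(L) = closed disk {z in C : |z| ≤ 38}; sigma_p(L) = open disk {z in C : |z| < 38}

Note L = 38·V where V is the unit left shift (V x)_k = x_{k+1}; so sigma(L) = 38·sigma(V) and ||L|| = 38||V||. ||L x||^2 = 1444sum_{k≥2} |x_k|^2 ≤ 1444||x||^2, with equality on {x : x_1 = 0}, so ||L|| = 38. For any lambda with |lambda| < 38, set r = lambda/38 (|r| < 1); the vector x = (1, r, r^2, ...) is in l^2 and satisfies L x = 38(r, r^2, ...) = lambda x, so lambda is an eigenvalue. On the boundary |lambda| = 38 the geometric series diverges, so no l^2 eigenvector exists, but these lambda lie in the approximate point spectrum. Hence sigma(L) is the closed disk of radius 38 and sigma_p(L) is the open disk.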